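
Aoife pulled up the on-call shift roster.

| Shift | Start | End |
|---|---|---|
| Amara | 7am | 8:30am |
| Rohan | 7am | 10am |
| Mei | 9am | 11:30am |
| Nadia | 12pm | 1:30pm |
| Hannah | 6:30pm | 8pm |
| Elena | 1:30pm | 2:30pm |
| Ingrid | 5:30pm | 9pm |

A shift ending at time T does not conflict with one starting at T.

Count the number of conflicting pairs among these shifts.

Two intervals overlap when each starts before the other ends.
Sorted by start: Amara, Rohan, Mei, Nadia, Elena, Ingrid, Hannah.
Rohan starts before Amara ends → Amara and Rohan overlap.
Mei starts after Amara ends — done with Amara.
Mei starts before Rohan ends → Rohan and Mei overlap.
Nadia starts after Rohan ends — done with Rohan.
Nadia starts after Mei ends — done with Mei.
Elena starts exactly when Nadia ends (back-to-back, no overlap) — done with Nadia.
Ingrid starts after Elena ends — done with Elena.
Hannah starts before Ingrid ends → Ingrid and Hannah overlap.
Overlapping pairs: Amara & Rohan, Hannah & Ingrid, Mei & Rohan — 3 in total.

3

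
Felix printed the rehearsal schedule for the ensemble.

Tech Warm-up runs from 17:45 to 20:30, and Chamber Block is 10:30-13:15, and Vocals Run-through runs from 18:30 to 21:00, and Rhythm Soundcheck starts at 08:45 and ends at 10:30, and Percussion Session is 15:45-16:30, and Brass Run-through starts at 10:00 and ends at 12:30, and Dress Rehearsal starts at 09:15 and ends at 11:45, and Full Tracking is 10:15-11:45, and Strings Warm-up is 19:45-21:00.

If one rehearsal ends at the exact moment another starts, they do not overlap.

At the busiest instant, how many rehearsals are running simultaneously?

4

Sort all start/end points and keep a running count:
08:45 start Rhythm Soundcheck → 1
09:15 start Dress Rehearsal → 2
10:00 start Brass Run-through → 3
10:15 start Full Tracking → 4
10:30 end Rhythm Soundcheck → 3
10:30 start Chamber Block → 4
11:45 end Dress Rehearsal → 3
11:45 end Full Tracking → 2
12:30 end Brass Run-through → 1
13:15 end Chamber Block → 0
15:45 start Percussion Session → 1
16:30 end Percussion Session → 0
17:45 start Tech Warm-up → 1
18:30 start Vocals Run-through → 2
19:45 start Strings Warm-up → 3
20:30 end Tech Warm-up → 2
21:00 end Strings Warm-up → 1
21:00 end Vocals Run-through → 0
Peak is 4, at 10:15 (Brass Run-through, Dress Rehearsal, Full Tracking, Rhythm Soundcheck).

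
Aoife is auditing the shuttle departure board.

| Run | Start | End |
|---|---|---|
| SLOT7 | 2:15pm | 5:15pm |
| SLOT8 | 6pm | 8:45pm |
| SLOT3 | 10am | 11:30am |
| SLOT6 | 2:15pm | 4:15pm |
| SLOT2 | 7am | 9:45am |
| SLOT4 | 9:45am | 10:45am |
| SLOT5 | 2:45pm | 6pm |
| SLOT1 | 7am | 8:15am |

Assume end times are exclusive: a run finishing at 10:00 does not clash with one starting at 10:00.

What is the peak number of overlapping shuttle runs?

3

Sweep the timeline, counting +1 at each start and −1 at each end (ends before starts at a tie):
7am start SLOT1 → 1
7am start SLOT2 → 2
8:15am end SLOT1 → 1
9:45am end SLOT2 → 0
9:45am start SLOT4 → 1
10am start SLOT3 → 2
10:45am end SLOT4 → 1
11:30am end SLOT3 → 0
2:15pm start SLOT6 → 1
2:15pm start SLOT7 → 2
2:45pm start SLOT5 → 3
4:15pm end SLOT6 → 2
5:15pm end SLOT7 → 1
6pm end SLOT5 → 0
6pm start SLOT8 → 1
8:45pm end SLOT8 → 0
Peak is 3, at 2:45pm (SLOT5, SLOT6, SLOT7).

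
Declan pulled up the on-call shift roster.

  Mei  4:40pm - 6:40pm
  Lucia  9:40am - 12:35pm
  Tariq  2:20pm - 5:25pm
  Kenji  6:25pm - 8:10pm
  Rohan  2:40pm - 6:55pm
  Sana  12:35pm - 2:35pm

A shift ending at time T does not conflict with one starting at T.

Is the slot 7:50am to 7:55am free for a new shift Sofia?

Lucia: starts 9:40am at or after Sofia ends 7:55am → clear.
Sana: starts 12:35pm at or after Sofia ends 7:55am → clear.
Tariq: starts 2:20pm at or after Sofia ends 7:55am → clear.
Rohan: starts 2:40pm at or after Sofia ends 7:55am → clear.
Mei: starts 4:40pm at or after Sofia ends 7:55am → clear.
Kenji: starts 6:25pm at or after Sofia ends 7:55am → clear.

Yes — the slot is free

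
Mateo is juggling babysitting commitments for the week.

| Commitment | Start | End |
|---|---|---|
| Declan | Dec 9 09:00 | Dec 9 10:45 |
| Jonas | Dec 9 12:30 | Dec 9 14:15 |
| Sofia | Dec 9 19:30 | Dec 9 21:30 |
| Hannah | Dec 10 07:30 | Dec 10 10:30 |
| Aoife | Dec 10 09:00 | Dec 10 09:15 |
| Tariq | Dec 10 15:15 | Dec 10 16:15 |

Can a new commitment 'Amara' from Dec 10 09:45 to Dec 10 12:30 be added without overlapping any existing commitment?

Declan: ends Dec 9 10:45 at or before Amara starts Dec 10 09:45 → clear.
Jonas: ends Dec 9 14:15 at or before Amara starts Dec 10 09:45 → clear.
Sofia: ends Dec 9 21:30 at or before Amara starts Dec 10 09:45 → clear.
Hannah: starts Dec 10 07:30 before Amara ends Dec 10 12:30, and ends Dec 10 10:30 after Amara starts Dec 10 09:45 → overlap.
Aoife: ends Dec 10 09:15 at or before Amara starts Dec 10 09:45 → clear.
Tariq: starts Dec 10 15:15 at or after Amara ends Dec 10 12:30 → clear.
Amara overlaps Hannah.

No — it overlaps Hannah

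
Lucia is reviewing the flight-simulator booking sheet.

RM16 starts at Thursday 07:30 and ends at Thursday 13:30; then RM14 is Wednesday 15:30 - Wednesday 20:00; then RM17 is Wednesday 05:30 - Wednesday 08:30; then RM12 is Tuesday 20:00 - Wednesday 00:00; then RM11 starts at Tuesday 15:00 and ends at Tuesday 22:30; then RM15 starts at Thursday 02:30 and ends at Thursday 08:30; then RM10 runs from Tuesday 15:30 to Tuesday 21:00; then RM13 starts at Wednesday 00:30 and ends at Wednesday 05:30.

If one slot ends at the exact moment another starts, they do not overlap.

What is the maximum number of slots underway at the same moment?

3

Sort all start/end points and keep a running count:
Tuesday 15:00 start RM11 → 1
Tuesday 15:30 start RM10 → 2
Tuesday 20:00 start RM12 → 3
Tuesday 21:00 end RM10 → 2
Tuesday 22:30 end RM11 → 1
Wednesday 00:00 end RM12 → 0
Wednesday 00:30 start RM13 → 1
Wednesday 05:30 end RM13 → 0
Wednesday 05:30 start RM17 → 1
Wednesday 08:30 end RM17 → 0
Wednesday 15:30 start RM14 → 1
Wednesday 20:00 end RM14 → 0
Thursday 02:30 start RM15 → 1
Thursday 07:30 start RM16 → 2
Thursday 08:30 end RM15 → 1
Thursday 13:30 end RM16 → 0
Peak is 3, at Tuesday 20:00 (RM10, RM11, RM12).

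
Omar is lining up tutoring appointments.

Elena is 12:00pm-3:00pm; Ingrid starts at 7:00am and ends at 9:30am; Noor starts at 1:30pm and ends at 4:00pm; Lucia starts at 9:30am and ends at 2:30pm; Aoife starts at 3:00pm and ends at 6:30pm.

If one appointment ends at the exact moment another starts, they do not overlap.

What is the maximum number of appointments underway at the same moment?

3

Sweep the timeline, counting +1 at each start and −1 at each end (ends before starts at a tie):
7:00am start Ingrid → 1
9:30am end Ingrid → 0
9:30am start Lucia → 1
12:00pm start Elena → 2
1:30pm start Noor → 3
2:30pm end Lucia → 2
3:00pm end Elena → 1
3:00pm start Aoife → 2
4:00pm end Noor → 1
6:30pm end Aoife → 0
Peak is 3, at 1:30pm (Elena, Lucia, Noor).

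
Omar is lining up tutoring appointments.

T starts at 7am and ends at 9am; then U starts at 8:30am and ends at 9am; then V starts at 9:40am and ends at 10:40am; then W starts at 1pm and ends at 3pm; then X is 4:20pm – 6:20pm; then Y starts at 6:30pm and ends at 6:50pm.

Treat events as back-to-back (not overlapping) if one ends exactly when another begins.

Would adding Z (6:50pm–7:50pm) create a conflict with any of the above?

T: ends 9am at or before Z starts 6:50pm → clear.
U: ends 9am at or before Z starts 6:50pm → clear.
V: ends 10:40am at or before Z starts 6:50pm → clear.
W: ends 3pm at or before Z starts 6:50pm → clear.
X: ends 6:20pm at or before Z starts 6:50pm → clear.
Y: ends 6:50pm at or before Z starts 6:50pm → clear.

No — it doesn't clash with anything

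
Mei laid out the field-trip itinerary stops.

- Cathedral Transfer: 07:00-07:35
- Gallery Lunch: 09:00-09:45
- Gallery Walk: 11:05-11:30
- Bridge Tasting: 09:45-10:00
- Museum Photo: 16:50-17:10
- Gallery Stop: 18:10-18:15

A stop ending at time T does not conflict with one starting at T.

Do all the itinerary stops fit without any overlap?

Yes

Check each pair: they overlap iff neither finishes before the other starts.
Sorted by start: Cathedral Transfer, Gallery Lunch, Bridge Tasting, Gallery Walk, Museum Photo, Gallery Stop.
Gallery Lunch starts after Cathedral Transfer ends — done with Cathedral Transfer.
Bridge Tasting starts exactly when Gallery Lunch ends (back-to-back, no overlap) — done with Gallery Lunch.
Gallery Walk starts after Bridge Tasting ends — done with Bridge Tasting.
Museum Photo starts after Gallery Walk ends — done with Gallery Walk.
Gallery Stop starts after Museum Photo ends.
Every pair is clear; the schedule has no overlaps.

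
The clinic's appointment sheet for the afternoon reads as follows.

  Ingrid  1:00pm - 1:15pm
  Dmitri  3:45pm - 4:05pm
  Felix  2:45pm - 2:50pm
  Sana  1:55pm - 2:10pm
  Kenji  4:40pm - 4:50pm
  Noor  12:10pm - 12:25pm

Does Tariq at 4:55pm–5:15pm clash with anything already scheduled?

Noor: ends 12:25pm at or before Tariq starts 4:55pm → clear.
Ingrid: ends 1:15pm at or before Tariq starts 4:55pm → clear.
Sana: ends 2:10pm at or before Tariq starts 4:55pm → clear.
Felix: ends 2:50pm at or before Tariq starts 4:55pm → clear.
Dmitri: ends 4:05pm at or before Tariq starts 4:55pm → clear.
Kenji: ends 4:50pm at or before Tariq starts 4:55pm → clear.

No — it doesn't clash with anything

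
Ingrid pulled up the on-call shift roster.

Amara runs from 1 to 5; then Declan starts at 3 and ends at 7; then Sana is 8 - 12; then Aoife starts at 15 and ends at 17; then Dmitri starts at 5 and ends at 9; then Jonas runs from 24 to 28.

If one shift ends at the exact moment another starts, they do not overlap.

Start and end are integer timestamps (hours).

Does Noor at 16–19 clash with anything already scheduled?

Amara: ends 5 at or before Noor starts 16 → clear.
Declan: ends 7 at or before Noor starts 16 → clear.
Dmitri: ends 9 at or before Noor starts 16 → clear.
Sana: ends 12 at or before Noor starts 16 → clear.
Aoife: starts 15 before Noor ends 19, and ends 17 after Noor starts 16 → overlap.
Jonas: starts 24 at or after Noor ends 19 → clear.
Noor overlaps Aoife.

Yes — it overlaps Aoife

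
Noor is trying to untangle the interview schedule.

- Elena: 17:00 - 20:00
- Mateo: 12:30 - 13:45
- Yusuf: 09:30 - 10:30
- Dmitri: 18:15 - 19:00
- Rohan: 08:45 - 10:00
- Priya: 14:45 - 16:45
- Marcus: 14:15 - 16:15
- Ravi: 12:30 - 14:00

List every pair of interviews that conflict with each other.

Check each pair: they overlap iff neither finishes before the other starts.
Sorted by start: Rohan, Yusuf, Ravi, Mateo, Marcus, Priya, Elena, Dmitri.
Yusuf starts before Rohan ends → Rohan and Yusuf overlap.
Ravi starts after Rohan ends — done with Rohan.
Ravi starts after Yusuf ends — done with Yusuf.
Mateo starts before Ravi ends → Ravi and Mateo overlap.
Marcus starts after Ravi ends — done with Ravi.
Marcus starts after Mateo ends — done with Mateo.
Priya starts before Marcus ends → Marcus and Priya overlap.
Elena starts after Marcus ends — done with Marcus.
Elena starts after Priya ends — done with Priya.
Dmitri starts before Elena ends → Elena and Dmitri overlap.

Dmitri & Elena, Marcus & Priya, Mateo & Ravi, Rohan & Yusuf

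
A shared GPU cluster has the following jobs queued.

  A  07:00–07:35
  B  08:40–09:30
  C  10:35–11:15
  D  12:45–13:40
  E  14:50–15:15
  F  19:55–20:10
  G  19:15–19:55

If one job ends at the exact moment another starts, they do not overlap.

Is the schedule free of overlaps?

Yes

Sorted by start: A, B, C, D, E, G, F.
B starts after A ends, so nothing later overlaps A either.
C starts after B ends, so nothing later overlaps B either.
D starts after C ends, so nothing later overlaps C either.
E starts after D ends, so nothing later overlaps D either.
G starts after E ends, so nothing later overlaps E either.
F starts exactly when G ends (back-to-back, no overlap).
Every pair is clear; the schedule has no overlaps.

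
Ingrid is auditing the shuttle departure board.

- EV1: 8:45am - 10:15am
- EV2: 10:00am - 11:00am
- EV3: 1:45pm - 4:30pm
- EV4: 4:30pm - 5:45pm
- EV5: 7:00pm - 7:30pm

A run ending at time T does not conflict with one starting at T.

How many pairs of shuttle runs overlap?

1

Sorted by start: EV1, EV2, EV3, EV4, EV5.
EV2 starts before EV1 ends → EV1 and EV2 overlap.
EV3 starts after EV1 ends — done with EV1.
EV3 starts after EV2 ends — done with EV2.
EV4 starts exactly when EV3 ends (back-to-back, no overlap) — done with EV3.
EV5 starts after EV4 ends.
Overlapping pairs: EV1 & EV2 — 1 in total.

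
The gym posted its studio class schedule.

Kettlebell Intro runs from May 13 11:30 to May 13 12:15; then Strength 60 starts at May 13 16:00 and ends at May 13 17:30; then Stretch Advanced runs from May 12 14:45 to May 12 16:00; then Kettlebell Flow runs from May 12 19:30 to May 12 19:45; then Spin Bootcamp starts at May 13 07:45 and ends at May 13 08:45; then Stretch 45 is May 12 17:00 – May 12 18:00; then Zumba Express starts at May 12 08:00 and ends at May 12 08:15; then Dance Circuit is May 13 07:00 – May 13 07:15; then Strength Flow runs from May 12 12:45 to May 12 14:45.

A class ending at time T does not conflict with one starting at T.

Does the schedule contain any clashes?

Two intervals overlap when each starts before the other ends.
Sorted by start: Zumba Express, Strength Flow, Stretch Advanced, Stretch 45, Kettlebell Flow, Dance Circuit, Spin Bootcamp, Kettlebell Intro, Strength 60.
Strength Flow starts after Zumba Express ends — done with Zumba Express.
Stretch Advanced starts exactly when Strength Flow ends (back-to-back, no overlap) — done with Strength Flow.
Stretch 45 starts after Stretch Advanced ends — done with Stretch Advanced.
Kettlebell Flow starts after Stretch 45 ends — done with Stretch 45.
Dance Circuit starts after Kettlebell Flow ends — done with Kettlebell Flow.
Spin Bootcamp starts after Dance Circuit ends — done with Dance Circuit.
Kettlebell Intro starts after Spin Bootcamp ends — done with Spin Bootcamp.
Strength 60 starts after Kettlebell Intro ends.
Every pair is clear; the schedule has no overlaps.

No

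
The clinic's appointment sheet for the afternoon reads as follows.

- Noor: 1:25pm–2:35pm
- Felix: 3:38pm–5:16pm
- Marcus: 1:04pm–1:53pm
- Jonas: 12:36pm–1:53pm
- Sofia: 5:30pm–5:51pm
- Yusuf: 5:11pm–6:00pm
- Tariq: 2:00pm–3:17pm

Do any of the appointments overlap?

Two intervals overlap when each starts before the other ends.
Sorted by start: Jonas, Marcus, Noor, Tariq, Felix, Yusuf, Sofia.
Marcus starts before Jonas ends → Jonas and Marcus overlap.
That's a conflict, so the schedule is not conflict-free.

Yes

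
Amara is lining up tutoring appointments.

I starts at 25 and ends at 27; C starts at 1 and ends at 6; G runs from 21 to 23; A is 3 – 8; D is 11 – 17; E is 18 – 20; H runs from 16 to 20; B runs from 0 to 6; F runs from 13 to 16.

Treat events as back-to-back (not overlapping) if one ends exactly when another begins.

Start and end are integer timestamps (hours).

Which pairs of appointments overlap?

Sorted by start: B, C, A, D, F, H, E, G, I.
C starts before B ends → B and C overlap.
A starts before B ends → B and A overlap.
D starts after B ends — done with B.
A starts before C ends → C and A overlap.
D starts after C ends — done with C.
D starts after A ends — done with A.
F starts before D ends → D and F overlap.
H starts before D ends → D and H overlap.
E starts after D ends — done with D.
H starts exactly when F ends (back-to-back, no overlap) — done with F.
E starts before H ends → H and E overlap.
G starts after H ends — done with H.
G starts after E ends — done with E.
I starts after G ends.

A & B, A & C, B & C, D & F, D & H, E & H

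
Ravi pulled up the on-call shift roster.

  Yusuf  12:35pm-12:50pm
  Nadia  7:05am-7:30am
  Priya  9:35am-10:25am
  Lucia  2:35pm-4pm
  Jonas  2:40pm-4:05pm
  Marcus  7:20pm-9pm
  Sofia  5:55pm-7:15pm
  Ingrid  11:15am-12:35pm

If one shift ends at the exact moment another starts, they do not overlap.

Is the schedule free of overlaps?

Sorted by start: Nadia, Priya, Ingrid, Yusuf, Lucia, Jonas, Sofia, Marcus.
Priya starts after Nadia ends; Nadia is clear from here.
Ingrid starts after Priya ends; Priya is clear from here.
Yusuf starts exactly when Ingrid ends (back-to-back, no overlap); Ingrid is clear from here.
Lucia starts after Yusuf ends; Yusuf is clear from here.
Jonas starts before Lucia ends → Lucia and Jonas overlap.
That's a conflict, so the schedule is not conflict-free.

No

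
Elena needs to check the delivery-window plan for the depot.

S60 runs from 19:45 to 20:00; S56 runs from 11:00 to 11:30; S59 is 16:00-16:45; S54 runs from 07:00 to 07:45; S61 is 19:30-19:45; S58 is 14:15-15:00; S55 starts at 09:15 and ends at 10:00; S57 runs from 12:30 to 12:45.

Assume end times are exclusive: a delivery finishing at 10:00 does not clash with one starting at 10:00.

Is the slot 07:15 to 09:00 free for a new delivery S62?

S54: starts 07:00 before S62 ends 09:00, and ends 07:45 after S62 starts 07:15 → overlap.
S55: starts 09:15 at or after S62 ends 09:00 → clear.
S56: starts 11:00 at or after S62 ends 09:00 → clear.
S57: starts 12:30 at or after S62 ends 09:00 → clear.
S58: starts 14:15 at or after S62 ends 09:00 → clear.
S59: starts 16:00 at or after S62 ends 09:00 → clear.
S61: starts 19:30 at or after S62 ends 09:00 → clear.
S60: starts 19:45 at or after S62 ends 09:00 → clear.
S62 overlaps S54.

No — it overlaps S54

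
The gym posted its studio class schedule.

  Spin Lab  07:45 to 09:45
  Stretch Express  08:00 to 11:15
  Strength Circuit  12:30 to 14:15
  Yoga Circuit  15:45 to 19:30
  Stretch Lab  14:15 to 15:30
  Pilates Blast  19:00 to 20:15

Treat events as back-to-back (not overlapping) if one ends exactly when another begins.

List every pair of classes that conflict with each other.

Sorted by start: Spin Lab, Stretch Express, Strength Circuit, Stretch Lab, Yoga Circuit, Pilates Blast.
Stretch Express starts before Spin Lab ends → Spin Lab and Stretch Express overlap.
Strength Circuit starts after Spin Lab ends, so nothing later overlaps Spin Lab either.
Strength Circuit starts after Stretch Express ends, so nothing later overlaps Stretch Express either.
Stretch Lab starts exactly when Strength Circuit ends (back-to-back, no overlap), so nothing later overlaps Strength Circuit either.
Yoga Circuit starts after Stretch Lab ends, so nothing later overlaps Stretch Lab either.
Pilates Blast starts before Yoga Circuit ends → Yoga Circuit and Pilates Blast overlap.

Pilates Blast & Yoga Circuit, Spin Lab & Stretch Express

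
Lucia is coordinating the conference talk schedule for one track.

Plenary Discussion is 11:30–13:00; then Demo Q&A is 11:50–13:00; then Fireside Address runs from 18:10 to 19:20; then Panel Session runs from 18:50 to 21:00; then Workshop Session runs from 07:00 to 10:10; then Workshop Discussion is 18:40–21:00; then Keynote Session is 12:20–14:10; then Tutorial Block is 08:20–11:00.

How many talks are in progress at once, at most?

Walk through starts and ends in time order (an end at T is processed before a start at T):
07:00 start Workshop Session → 1
08:20 start Tutorial Block → 2
10:10 end Workshop Session → 1
11:00 end Tutorial Block → 0
11:30 start Plenary Discussion → 1
11:50 start Demo Q&A → 2
12:20 start Keynote Session → 3
13:00 end Demo Q&A → 2
13:00 end Plenary Discussion → 1
14:10 end Keynote Session → 0
18:10 start Fireside Address → 1
18:40 start Workshop Discussion → 2
18:50 start Panel Session → 3
19:20 end Fireside Address → 2
21:00 end Panel Session → 1
21:00 end Workshop Discussion → 0
Peak is 3, at 12:20 (Demo Q&A, Keynote Session, Plenary Discussion).

3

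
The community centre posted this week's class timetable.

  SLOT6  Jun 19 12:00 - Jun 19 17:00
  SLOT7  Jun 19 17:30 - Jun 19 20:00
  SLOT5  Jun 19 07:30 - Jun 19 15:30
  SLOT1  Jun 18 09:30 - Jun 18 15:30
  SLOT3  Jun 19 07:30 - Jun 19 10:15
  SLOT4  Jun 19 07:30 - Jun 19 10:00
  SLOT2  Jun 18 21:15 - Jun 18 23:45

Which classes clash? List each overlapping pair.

Two intervals overlap when each starts before the other ends.
Sorted by start: SLOT1, SLOT2, SLOT3, SLOT4, SLOT5, SLOT6, SLOT7.
SLOT2 starts after SLOT1 ends, so SLOT1 has no further overlaps.
SLOT3 starts after SLOT2 ends, so SLOT2 has no further overlaps.
SLOT4 starts before SLOT3 ends → SLOT3 and SLOT4 overlap.
SLOT5 starts before SLOT3 ends → SLOT3 and SLOT5 overlap.
SLOT6 starts after SLOT3 ends, so SLOT3 has no further overlaps.
SLOT5 starts before SLOT4 ends → SLOT4 and SLOT5 overlap.
SLOT6 starts after SLOT4 ends, so SLOT4 has no further overlaps.
SLOT6 starts before SLOT5 ends → SLOT5 and SLOT6 overlap.
SLOT7 starts after SLOT5 ends.
SLOT7 starts after SLOT6 ends.

SLOT3 & SLOT4, SLOT3 & SLOT5, SLOT4 & SLOT5, SLOT5 & SLOT6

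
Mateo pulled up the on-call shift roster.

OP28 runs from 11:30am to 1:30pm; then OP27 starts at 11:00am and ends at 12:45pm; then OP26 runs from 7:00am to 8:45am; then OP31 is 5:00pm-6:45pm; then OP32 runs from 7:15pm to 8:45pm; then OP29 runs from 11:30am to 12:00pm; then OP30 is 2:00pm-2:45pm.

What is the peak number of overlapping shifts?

Walk through starts and ends in time order (an end at T is processed before a start at T):
7:00am start OP26 → 1
8:45am end OP26 → 0
11:00am start OP27 → 1
11:30am start OP28 → 2
11:30am start OP29 → 3
12:00pm end OP29 → 2
12:45pm end OP27 → 1
1:30pm end OP28 → 0
2:00pm start OP30 → 1
2:45pm end OP30 → 0
5:00pm start OP31 → 1
6:45pm end OP31 → 0
7:15pm start OP32 → 1
8:45pm end OP32 → 0
Peak is 3, at 11:30am (OP27, OP28, OP29).

3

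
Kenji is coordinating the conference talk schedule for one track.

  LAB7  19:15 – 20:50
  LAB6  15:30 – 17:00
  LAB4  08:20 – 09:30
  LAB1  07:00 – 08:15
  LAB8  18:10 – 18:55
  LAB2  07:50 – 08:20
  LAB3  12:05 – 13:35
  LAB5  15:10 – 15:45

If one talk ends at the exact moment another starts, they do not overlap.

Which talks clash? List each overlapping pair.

Sorted by start: LAB1, LAB2, LAB4, LAB3, LAB5, LAB6, LAB8, LAB7.
LAB2 starts before LAB1 ends → LAB1 and LAB2 overlap.
LAB4 starts after LAB1 ends, so nothing later overlaps LAB1 either.
LAB4 starts exactly when LAB2 ends (back-to-back, no overlap), so nothing later overlaps LAB2 either.
LAB3 starts after LAB4 ends, so nothing later overlaps LAB4 either.
LAB5 starts after LAB3 ends, so nothing later overlaps LAB3 either.
LAB6 starts before LAB5 ends → LAB5 and LAB6 overlap.
LAB8 starts after LAB5 ends, so nothing later overlaps LAB5 either.
LAB8 starts after LAB6 ends, so nothing later overlaps LAB6 either.
LAB7 starts after LAB8 ends.

LAB1 & LAB2, LAB5 & LAB6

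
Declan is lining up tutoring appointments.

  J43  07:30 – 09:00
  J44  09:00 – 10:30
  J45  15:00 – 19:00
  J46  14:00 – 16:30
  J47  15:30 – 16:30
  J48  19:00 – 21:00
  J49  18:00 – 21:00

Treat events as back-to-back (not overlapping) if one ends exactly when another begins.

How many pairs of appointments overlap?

5

Check each pair: they overlap iff neither finishes before the other starts.
Sorted by start: J43, J44, J46, J45, J47, J49, J48.
J44 starts exactly when J43 ends (back-to-back, no overlap), so J43 has no further overlaps.
J46 starts after J44 ends, so J44 has no further overlaps.
J45 starts before J46 ends → J46 and J45 overlap.
J47 starts before J46 ends → J46 and J47 overlap.
J49 starts after J46 ends, so J46 has no further overlaps.
J47 starts before J45 ends → J45 and J47 overlap.
J49 starts before J45 ends → J45 and J49 overlap.
J48 starts exactly when J45 ends (back-to-back, no overlap).
J49 starts after J47 ends, so J47 has no further overlaps.
J48 starts before J49 ends → J49 and J48 overlap.
Overlapping pairs: J45 & J46, J45 & J47, J45 & J49, J46 & J47, J48 & J49 — 5 in total.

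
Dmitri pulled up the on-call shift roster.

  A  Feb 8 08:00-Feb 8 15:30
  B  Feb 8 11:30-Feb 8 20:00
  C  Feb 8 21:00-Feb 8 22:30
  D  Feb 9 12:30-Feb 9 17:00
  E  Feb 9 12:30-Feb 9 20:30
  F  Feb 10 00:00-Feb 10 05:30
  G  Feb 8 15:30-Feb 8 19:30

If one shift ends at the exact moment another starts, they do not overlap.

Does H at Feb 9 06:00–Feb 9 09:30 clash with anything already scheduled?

A: ends Feb 8 15:30 at or before H starts Feb 9 06:00 → clear.
B: ends Feb 8 20:00 at or before H starts Feb 9 06:00 → clear.
G: ends Feb 8 19:30 at or before H starts Feb 9 06:00 → clear.
C: ends Feb 8 22:30 at or before H starts Feb 9 06:00 → clear.
D: starts Feb 9 12:30 at or after H ends Feb 9 09:30 → clear.
E: starts Feb 9 12:30 at or after H ends Feb 9 09:30 → clear.
F: starts Feb 10 00:00 at or after H ends Feb 9 09:30 → clear.

No — it doesn't clash with anything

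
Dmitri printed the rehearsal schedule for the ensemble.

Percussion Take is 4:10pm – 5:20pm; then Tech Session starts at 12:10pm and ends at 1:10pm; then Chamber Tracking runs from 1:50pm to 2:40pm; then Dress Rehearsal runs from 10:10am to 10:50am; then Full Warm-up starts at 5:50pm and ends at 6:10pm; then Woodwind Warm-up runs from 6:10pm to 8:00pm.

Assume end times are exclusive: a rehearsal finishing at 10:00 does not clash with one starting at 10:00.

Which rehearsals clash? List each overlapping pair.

none

Sorted by start: Dress Rehearsal, Tech Session, Chamber Tracking, Percussion Take, Full Warm-up, Woodwind Warm-up.
Tech Session starts after Dress Rehearsal ends — done with Dress Rehearsal.
Chamber Tracking starts after Tech Session ends — done with Tech Session.
Percussion Take starts after Chamber Tracking ends — done with Chamber Tracking.
Full Warm-up starts after Percussion Take ends — done with Percussion Take.
Woodwind Warm-up starts exactly when Full Warm-up ends (back-to-back, no overlap).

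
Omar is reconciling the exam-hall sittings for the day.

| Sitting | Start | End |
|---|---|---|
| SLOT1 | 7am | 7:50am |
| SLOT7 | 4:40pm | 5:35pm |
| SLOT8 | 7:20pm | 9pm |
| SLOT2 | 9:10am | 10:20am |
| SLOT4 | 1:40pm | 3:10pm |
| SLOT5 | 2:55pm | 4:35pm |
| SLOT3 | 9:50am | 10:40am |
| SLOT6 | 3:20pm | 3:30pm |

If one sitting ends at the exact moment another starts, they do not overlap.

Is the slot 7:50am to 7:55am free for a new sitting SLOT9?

SLOT1: ends 7:50am at or before SLOT9 starts 7:50am → clear.
SLOT2: starts 9:10am at or after SLOT9 ends 7:55am → clear.
SLOT3: starts 9:50am at or after SLOT9 ends 7:55am → clear.
SLOT4: starts 1:40pm at or after SLOT9 ends 7:55am → clear.
SLOT5: starts 2:55pm at or after SLOT9 ends 7:55am → clear.
SLOT6: starts 3:20pm at or after SLOT9 ends 7:55am → clear.
SLOT7: starts 4:40pm at or after SLOT9 ends 7:55am → clear.
SLOT8: starts 7:20pm at or after SLOT9 ends 7:55am → clear.

Yes — the slot is free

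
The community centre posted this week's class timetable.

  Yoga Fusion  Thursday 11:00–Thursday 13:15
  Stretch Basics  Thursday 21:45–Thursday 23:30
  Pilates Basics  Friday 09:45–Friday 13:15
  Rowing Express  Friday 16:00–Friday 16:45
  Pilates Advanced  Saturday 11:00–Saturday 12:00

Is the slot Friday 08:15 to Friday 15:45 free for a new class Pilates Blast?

Yoga Fusion: ends Thursday 13:15 at or before Pilates Blast starts Friday 08:15 → clear.
Stretch Basics: ends Thursday 23:30 at or before Pilates Blast starts Friday 08:15 → clear.
Pilates Basics: starts Friday 09:45 before Pilates Blast ends Friday 15:45, and ends Friday 13:15 after Pilates Blast starts Friday 08:15 → overlap.
Rowing Express: starts Friday 16:00 at or after Pilates Blast ends Friday 15:45 → clear.
Pilates Advanced: starts Saturday 11:00 at or after Pilates Blast ends Friday 15:45 → clear.
Pilates Blast overlaps Pilates Basics.

No — it overlaps Pilates Basics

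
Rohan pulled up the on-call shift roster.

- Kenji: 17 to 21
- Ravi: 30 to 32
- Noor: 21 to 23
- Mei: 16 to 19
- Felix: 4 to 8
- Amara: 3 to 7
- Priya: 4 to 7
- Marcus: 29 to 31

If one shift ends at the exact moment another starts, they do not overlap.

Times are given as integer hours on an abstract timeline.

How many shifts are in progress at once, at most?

3

Sort all start/end points and keep a running count:
3 start Amara → 1
4 start Felix → 2
4 start Priya → 3
7 end Amara → 2
7 end Priya → 1
8 end Felix → 0
16 start Mei → 1
17 start Kenji → 2
19 end Mei → 1
21 end Kenji → 0
21 start Noor → 1
23 end Noor → 0
29 start Marcus → 1
30 start Ravi → 2
31 end Marcus → 1
32 end Ravi → 0
Peak is 3, at 4 (Amara, Felix, Priya).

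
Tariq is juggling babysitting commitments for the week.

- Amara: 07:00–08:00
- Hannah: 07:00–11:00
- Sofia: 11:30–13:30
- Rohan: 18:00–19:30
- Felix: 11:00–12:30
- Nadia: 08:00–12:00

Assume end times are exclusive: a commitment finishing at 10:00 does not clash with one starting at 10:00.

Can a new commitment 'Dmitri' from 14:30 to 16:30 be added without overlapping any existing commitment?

Hannah: ends 11:00 at or before Dmitri starts 14:30 → clear.
Amara: ends 08:00 at or before Dmitri starts 14:30 → clear.
Nadia: ends 12:00 at or before Dmitri starts 14:30 → clear.
Felix: ends 12:30 at or before Dmitri starts 14:30 → clear.
Sofia: ends 13:30 at or before Dmitri starts 14:30 → clear.
Rohan: starts 18:00 at or after Dmitri ends 16:30 → clear.

Yes — the slot is free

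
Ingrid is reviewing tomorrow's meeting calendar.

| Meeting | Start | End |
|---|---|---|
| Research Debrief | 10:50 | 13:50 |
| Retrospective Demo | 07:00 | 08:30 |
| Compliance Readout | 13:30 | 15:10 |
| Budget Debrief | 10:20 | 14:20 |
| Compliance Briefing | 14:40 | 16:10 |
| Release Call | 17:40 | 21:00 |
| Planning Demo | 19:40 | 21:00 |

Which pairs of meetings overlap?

Sorted by start: Retrospective Demo, Budget Debrief, Research Debrief, Compliance Readout, Compliance Briefing, Release Call, Planning Demo.
Budget Debrief starts after Retrospective Demo ends; Retrospective Demo is clear from here.
Research Debrief starts before Budget Debrief ends → Budget Debrief and Research Debrief overlap.
Compliance Readout starts before Budget Debrief ends → Budget Debrief and Compliance Readout overlap.
Compliance Briefing starts after Budget Debrief ends; Budget Debrief is clear from here.
Compliance Readout starts before Research Debrief ends → Research Debrief and Compliance Readout overlap.
Compliance Briefing starts after Research Debrief ends; Research Debrief is clear from here.
Compliance Briefing starts before Compliance Readout ends → Compliance Readout and Compliance Briefing overlap.
Release Call starts after Compliance Readout ends; Compliance Readout is clear from here.
Release Call starts after Compliance Briefing ends; Compliance Briefing is clear from here.
Planning Demo starts before Release Call ends → Release Call and Planning Demo overlap.

Budget Debrief & Compliance Readout, Budget Debrief & Research Debrief, Compliance Briefing & Compliance Readout, Compliance Readout & Research Debrief, Planning Demo & Release Call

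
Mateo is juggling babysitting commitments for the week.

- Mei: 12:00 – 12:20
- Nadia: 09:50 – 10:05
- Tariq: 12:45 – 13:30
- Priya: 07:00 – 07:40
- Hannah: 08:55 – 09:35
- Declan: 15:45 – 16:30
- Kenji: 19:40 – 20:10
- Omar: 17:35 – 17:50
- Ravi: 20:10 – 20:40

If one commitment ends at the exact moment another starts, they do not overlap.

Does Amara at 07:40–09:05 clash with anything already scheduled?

Yes — it overlaps Hannah

Priya: ends 07:40 at or before Amara starts 07:40 → clear.
Hannah: starts 08:55 before Amara ends 09:05, and ends 09:35 after Amara starts 07:40 → overlap.
Nadia: starts 09:50 at or after Amara ends 09:05 → clear.
Mei: starts 12:00 at or after Amara ends 09:05 → clear.
Tariq: starts 12:45 at or after Amara ends 09:05 → clear.
Declan: starts 15:45 at or after Amara ends 09:05 → clear.
Omar: starts 17:35 at or after Amara ends 09:05 → clear.
Kenji: starts 19:40 at or after Amara ends 09:05 → clear.
Ravi: starts 20:10 at or after Amara ends 09:05 → clear.
Amara overlaps Hannah.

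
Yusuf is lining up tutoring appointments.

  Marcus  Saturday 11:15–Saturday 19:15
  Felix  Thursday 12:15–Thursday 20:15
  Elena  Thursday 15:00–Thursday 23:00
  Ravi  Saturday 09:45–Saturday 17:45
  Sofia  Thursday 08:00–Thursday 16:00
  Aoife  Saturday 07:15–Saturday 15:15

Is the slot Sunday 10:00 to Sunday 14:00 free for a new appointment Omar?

Sofia: ends Thursday 16:00 at or before Omar starts Sunday 10:00 → clear.
Felix: ends Thursday 20:15 at or before Omar starts Sunday 10:00 → clear.
Elena: ends Thursday 23:00 at or before Omar starts Sunday 10:00 → clear.
Aoife: ends Saturday 15:15 at or before Omar starts Sunday 10:00 → clear.
Ravi: ends Saturday 17:45 at or before Omar starts Sunday 10:00 → clear.
Marcus: ends Saturday 19:15 at or before Omar starts Sunday 10:00 → clear.

Yes — the slot is free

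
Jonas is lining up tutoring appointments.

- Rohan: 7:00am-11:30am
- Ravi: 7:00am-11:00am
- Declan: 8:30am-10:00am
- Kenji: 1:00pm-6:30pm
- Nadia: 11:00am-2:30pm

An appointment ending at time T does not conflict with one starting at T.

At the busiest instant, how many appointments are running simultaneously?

3

Walk through starts and ends in time order (an end at T is processed before a start at T):
7:00am start Ravi → 1
7:00am start Rohan → 2
8:30am start Declan → 3
10:00am end Declan → 2
11:00am end Ravi → 1
11:00am start Nadia → 2
11:30am end Rohan → 1
1:00pm start Kenji → 2
2:30pm end Nadia → 1
6:30pm end Kenji → 0
Peak is 3, at 8:30am (Declan, Ravi, Rohan).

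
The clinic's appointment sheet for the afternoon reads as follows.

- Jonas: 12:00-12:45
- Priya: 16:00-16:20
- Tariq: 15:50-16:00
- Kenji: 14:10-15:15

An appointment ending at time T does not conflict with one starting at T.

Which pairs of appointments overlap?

Check each pair: they overlap iff neither finishes before the other starts.
Sorted by start: Jonas, Kenji, Tariq, Priya.
Kenji starts after Jonas ends, so Jonas has no further overlaps.
Tariq starts after Kenji ends, so Kenji has no further overlaps.
Priya starts exactly when Tariq ends (back-to-back, no overlap).

no overlapping pairs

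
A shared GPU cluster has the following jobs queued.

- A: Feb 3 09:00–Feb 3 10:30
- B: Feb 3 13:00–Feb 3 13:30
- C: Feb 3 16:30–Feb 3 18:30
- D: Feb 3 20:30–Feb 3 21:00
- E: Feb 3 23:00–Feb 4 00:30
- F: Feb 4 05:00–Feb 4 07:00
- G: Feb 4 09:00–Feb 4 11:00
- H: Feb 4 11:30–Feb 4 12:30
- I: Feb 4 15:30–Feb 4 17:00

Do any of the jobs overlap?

No

Sorted by start: A, B, C, D, E, F, G, H, I.
B starts after A ends, so nothing later overlaps A either.
C starts after B ends, so nothing later overlaps B either.
D starts after C ends, so nothing later overlaps C either.
E starts after D ends, so nothing later overlaps D either.
F starts after E ends, so nothing later overlaps E either.
G starts after F ends, so nothing later overlaps F either.
H starts after G ends, so nothing later overlaps G either.
I starts after H ends.
Every pair is clear; the schedule has no overlaps.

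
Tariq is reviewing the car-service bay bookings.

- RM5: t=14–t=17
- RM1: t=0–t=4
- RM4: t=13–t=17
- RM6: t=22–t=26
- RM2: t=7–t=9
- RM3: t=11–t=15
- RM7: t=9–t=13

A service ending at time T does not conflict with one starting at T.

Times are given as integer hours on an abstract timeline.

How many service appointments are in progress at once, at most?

3

Sweep the timeline, counting +1 at each start and −1 at each end (ends before starts at a tie):
t=0 start RM1 → 1
t=4 end RM1 → 0
t=7 start RM2 → 1
t=9 end RM2 → 0
t=9 start RM7 → 1
t=11 start RM3 → 2
t=13 end RM7 → 1
t=13 start RM4 → 2
t=14 start RM5 → 3
t=15 end RM3 → 2
t=17 end RM4 → 1
t=17 end RM5 → 0
t=22 start RM6 → 1
t=26 end RM6 → 0
Peak is 3, at t=14 (RM3, RM4, RM5).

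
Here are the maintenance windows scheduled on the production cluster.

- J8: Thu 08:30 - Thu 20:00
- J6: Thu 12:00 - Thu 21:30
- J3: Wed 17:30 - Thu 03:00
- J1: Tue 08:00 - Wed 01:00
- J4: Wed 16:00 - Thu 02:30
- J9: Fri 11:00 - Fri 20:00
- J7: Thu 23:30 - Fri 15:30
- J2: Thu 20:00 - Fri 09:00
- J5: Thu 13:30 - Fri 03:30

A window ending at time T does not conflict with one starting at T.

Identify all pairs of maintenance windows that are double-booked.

Sorted by start: J1, J4, J3, J8, J6, J5, J2, J7, J9.
J4 starts after J1 ends, so J1 has no further overlaps.
J3 starts before J4 ends → J4 and J3 overlap.
J8 starts after J4 ends, so J4 has no further overlaps.
J8 starts after J3 ends, so J3 has no further overlaps.
J6 starts before J8 ends → J8 and J6 overlap.
J5 starts before J8 ends → J8 and J5 overlap.
J2 starts exactly when J8 ends (back-to-back, no overlap), so J8 has no further overlaps.
J5 starts before J6 ends → J6 and J5 overlap.
J2 starts before J6 ends → J6 and J2 overlap.
J7 starts after J6 ends, so J6 has no further overlaps.
J2 starts before J5 ends → J5 and J2 overlap.
J7 starts before J5 ends → J5 and J7 overlap.
J9 starts after J5 ends.
J7 starts before J2 ends → J2 and J7 overlap.
J9 starts after J2 ends.
J9 starts before J7 ends → J7 and J9 overlap.

J2 & J5, J2 & J6, J2 & J7, J3 & J4, J5 & J6, J5 & J7, J5 & J8, J6 & J8, J7 & J9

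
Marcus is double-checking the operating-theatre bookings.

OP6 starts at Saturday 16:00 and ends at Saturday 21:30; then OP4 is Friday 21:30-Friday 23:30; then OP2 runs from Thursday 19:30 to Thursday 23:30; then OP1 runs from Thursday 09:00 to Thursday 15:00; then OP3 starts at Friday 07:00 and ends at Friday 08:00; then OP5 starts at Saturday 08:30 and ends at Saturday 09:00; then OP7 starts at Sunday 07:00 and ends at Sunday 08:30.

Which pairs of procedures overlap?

none

Check each pair: they overlap iff neither finishes before the other starts.
Sorted by start: OP1, OP2, OP3, OP4, OP5, OP6, OP7.
OP2 starts after OP1 ends — done with OP1.
OP3 starts after OP2 ends — done with OP2.
OP4 starts after OP3 ends — done with OP3.
OP5 starts after OP4 ends — done with OP4.
OP6 starts after OP5 ends — done with OP5.
OP7 starts after OP6 ends.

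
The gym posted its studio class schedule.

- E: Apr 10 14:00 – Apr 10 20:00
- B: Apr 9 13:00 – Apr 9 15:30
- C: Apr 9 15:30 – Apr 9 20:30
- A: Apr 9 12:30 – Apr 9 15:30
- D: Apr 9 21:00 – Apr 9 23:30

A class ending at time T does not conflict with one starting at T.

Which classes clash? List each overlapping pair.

Two intervals overlap when each starts before the other ends.
Sorted by start: A, B, C, D, E.
B starts before A ends → A and B overlap.
C starts exactly when A ends (back-to-back, no overlap), so nothing later overlaps A either.
C starts exactly when B ends (back-to-back, no overlap), so nothing later overlaps B either.
D starts after C ends, so nothing later overlaps C either.
E starts after D ends.

A & B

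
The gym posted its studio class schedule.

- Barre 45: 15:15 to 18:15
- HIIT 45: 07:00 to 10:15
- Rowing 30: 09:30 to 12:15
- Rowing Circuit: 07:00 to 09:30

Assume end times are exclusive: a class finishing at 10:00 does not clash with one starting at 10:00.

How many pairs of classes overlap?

2

Check each pair: they overlap iff neither finishes before the other starts.
Sorted by start: HIIT 45, Rowing Circuit, Rowing 30, Barre 45.
Rowing Circuit starts before HIIT 45 ends → HIIT 45 and Rowing Circuit overlap.
Rowing 30 starts before HIIT 45 ends → HIIT 45 and Rowing 30 overlap.
Barre 45 starts after HIIT 45 ends.
Rowing 30 starts exactly when Rowing Circuit ends (back-to-back, no overlap), so Rowing Circuit has no further overlaps.
Barre 45 starts after Rowing 30 ends.
Overlapping pairs: HIIT 45 & Rowing 30, HIIT 45 & Rowing Circuit — 2 in total.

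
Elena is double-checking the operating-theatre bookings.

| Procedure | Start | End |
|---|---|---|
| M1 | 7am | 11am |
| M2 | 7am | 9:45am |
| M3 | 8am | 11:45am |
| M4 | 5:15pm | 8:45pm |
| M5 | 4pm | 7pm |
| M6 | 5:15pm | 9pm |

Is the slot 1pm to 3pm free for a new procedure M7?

M1: ends 11am at or before M7 starts 1pm → clear.
M2: ends 9:45am at or before M7 starts 1pm → clear.
M3: ends 11:45am at or before M7 starts 1pm → clear.
M5: starts 4pm at or after M7 ends 3pm → clear.
M4: starts 5:15pm at or after M7 ends 3pm → clear.
M6: starts 5:15pm at or after M7 ends 3pm → clear.

Yes — the slot is free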